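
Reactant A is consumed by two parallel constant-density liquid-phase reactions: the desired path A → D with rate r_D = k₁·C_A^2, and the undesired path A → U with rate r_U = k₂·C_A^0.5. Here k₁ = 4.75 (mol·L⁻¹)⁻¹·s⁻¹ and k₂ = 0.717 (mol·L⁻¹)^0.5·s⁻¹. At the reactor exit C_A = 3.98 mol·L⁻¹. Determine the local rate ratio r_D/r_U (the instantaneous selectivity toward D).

S_{D/U} = r_D/r_U = (k₁·C_A^2)/(k₂·C_A^0.5) = (k₁/k₂)·C_A^1.5.
= (4.75×3.980^2) / (0.717×3.980^0.5) = 75.24/1.430 = 52.6.
Since the desired path is higher order in A, keeping C_A high (PFR or concentrated feed) favours D.

52.6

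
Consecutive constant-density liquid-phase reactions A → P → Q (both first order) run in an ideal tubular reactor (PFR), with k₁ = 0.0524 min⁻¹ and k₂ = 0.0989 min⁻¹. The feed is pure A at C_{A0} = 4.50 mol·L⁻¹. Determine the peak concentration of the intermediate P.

At the optimum, C_{P,max}/C_{A0} = (k₁/k₂)^[k₂/(k₂−k₁)].
= (0.0524/0.0989)^(0.0989/(0.0989−0.0524)) = (0.5298)^(2.127) = 0.2590.
C_{P,max} = 0.2590×4.50 = 1.17 mol·L⁻¹.

1.17 mol·L⁻¹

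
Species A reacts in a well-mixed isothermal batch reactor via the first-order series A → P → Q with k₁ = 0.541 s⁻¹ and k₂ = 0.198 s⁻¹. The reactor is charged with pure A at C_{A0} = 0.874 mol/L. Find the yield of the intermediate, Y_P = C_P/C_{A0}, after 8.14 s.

0.295

Solving the coupled first-order balances gives C_P(t) = [k₁/(k₂−k₁)]·C_{A0}·(e^(−k₁t) − e^(−k₂t)).
e^(−k₁t) = e^(−0.541×8.14) = e^(−4.404) = 0.01223; e^(−k₂t) = e^(−1.612) = 0.1995.
C_P = 0.541×0.874/(0.198−0.541) × (0.01223−0.1995) = (-1.379)×(-0.1873) = 0.2582 mol/L.
Y_P = C_P/C_{A0} = 0.2582/0.874 = 0.295.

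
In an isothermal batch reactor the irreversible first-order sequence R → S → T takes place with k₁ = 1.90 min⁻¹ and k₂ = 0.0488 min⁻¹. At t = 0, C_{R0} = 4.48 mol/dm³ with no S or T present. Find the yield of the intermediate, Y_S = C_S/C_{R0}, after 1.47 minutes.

0.892

The intermediate concentration in a first-order A→B→C sequence is C_S = k₁C_{R0}(e^(−k₁t) − e^(−k₂t))/(k₂−k₁).
e^(−k₁t) = e^(−1.90×1.47) = e^(−2.793) = 0.06124; e^(−k₂t) = e^(−0.07174) = 0.9308.
C_S = 1.90×4.48/(0.0488−1.90) × (0.06124−0.9308) = (-4.598)×(-0.8695) = 3.998 mol/dm³.
Y_S = C_S/C_{R0} = 3.998/4.48 = 0.892.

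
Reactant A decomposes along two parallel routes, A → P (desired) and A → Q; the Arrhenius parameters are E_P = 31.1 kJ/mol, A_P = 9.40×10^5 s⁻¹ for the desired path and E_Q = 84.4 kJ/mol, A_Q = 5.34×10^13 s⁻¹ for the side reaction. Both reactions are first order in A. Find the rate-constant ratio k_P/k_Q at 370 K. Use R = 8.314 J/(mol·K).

k_P/k_Q = (A_P/A_Q)·exp[−(E_P−E_Q)/(RT)] = (A_P/A_Q)·exp[(E_Q−E_P)/(RT)].
(E_Q−E_P)/(RT) = (84.4−31.1)×10³/(8.314×370) = 53300/3076 = 17.33.
k_P/k_Q = (9.40×10^5/5.34×10^13)·exp(17.33) = 1.760×10^-8 × 3.349×10^7 = 0.589.

0.589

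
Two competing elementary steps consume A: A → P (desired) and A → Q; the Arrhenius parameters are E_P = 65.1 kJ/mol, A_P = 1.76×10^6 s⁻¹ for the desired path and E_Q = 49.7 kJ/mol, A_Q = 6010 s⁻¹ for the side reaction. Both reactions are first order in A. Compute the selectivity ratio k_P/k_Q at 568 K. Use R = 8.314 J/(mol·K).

11.2

k_P/k_Q = (A_P/A_Q)·exp[−(E_P−E_Q)/(RT)] = (A_P/A_Q)·exp[(E_Q−E_P)/(RT)].
(E_Q−E_P)/(RT) = (49.7−65.1)×10³/(8.314×568) = -15400/4722 = -3.261.
k_P/k_Q = (1.76×10^6/6010)·exp(-3.261) = 292.8 × 0.03835 = 11.2.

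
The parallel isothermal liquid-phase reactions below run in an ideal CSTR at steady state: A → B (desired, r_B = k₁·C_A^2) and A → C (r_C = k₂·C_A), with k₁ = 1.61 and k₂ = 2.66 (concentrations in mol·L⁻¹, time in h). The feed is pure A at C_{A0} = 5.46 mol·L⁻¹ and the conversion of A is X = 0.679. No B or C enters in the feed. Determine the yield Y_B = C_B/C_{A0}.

0.350

Exit C_A = C_{A0}(1−X) = 5.46×0.321 = 1.753 mol·L⁻¹.
Rates in a CSTR are evaluated at the outlet concentration: r_B = 1.61×1.753^2 = 4.946, r_C = 2.66×1.753 = 4.662.
Fraction of consumed A going to B: r_B/(r_B+r_C) = 0.5148.
C_B = 0.5148·C_{A0}·X = 0.5148×5.46×0.679 = 1.91 mol·L⁻¹; Y_B = C_B/C_{A0} = 0.350.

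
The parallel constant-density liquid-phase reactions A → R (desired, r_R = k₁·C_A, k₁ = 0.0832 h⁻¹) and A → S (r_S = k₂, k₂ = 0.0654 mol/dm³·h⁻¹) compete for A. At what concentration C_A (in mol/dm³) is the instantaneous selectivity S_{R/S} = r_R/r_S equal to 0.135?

0.106 mol/dm³

S_{R/S} = (k₁/k₂)·C_A ⇒ C_A = S·k₂/k₁.
= 0.135×0.0654/0.0832 = 0.106 mol/dm³.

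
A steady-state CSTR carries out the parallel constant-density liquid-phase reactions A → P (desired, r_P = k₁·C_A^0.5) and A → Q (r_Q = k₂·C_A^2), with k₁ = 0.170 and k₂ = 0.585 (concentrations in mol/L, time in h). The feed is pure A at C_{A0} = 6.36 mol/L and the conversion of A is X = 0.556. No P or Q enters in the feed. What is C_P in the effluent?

Exit C_A = C_{A0}(1−X) = 6.36×0.444 = 2.824 mol/L.
Rates in a CSTR are evaluated at the outlet concentration: r_P = 0.170×2.824^0.5 = 0.2857, r_Q = 0.585×2.824^2 = 4.665.
Fraction of consumed A going to P: r_P/(r_P+r_Q) = 0.05771.
C_P = 0.05771·C_{A0}·X = 0.05771×6.36×0.556 = 0.204 mol/L.

0.204 mol/L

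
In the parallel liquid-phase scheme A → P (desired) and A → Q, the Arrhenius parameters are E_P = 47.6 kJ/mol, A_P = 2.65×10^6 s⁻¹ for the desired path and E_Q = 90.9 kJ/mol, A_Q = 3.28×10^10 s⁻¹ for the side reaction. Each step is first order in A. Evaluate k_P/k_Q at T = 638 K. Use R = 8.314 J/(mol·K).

0.284

k_P/k_Q = (A_P/A_Q)·exp[−(E_P−E_Q)/(RT)] = (A_P/A_Q)·exp[(E_Q−E_P)/(RT)].
(E_Q−E_P)/(RT) = (90.9−47.6)×10³/(8.314×638) = 43300/5304 = 8.163.
k_P/k_Q = (2.65×10^6/3.28×10^10)·exp(8.163) = 8.079×10^-5 × 3509 = 0.284.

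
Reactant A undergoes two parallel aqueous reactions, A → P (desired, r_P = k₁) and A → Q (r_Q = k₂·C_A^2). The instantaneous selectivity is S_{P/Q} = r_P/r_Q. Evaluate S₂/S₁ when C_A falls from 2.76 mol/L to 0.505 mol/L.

S_{P/Q} = (k₁/k₂)·C_A^-2, so S₂/S₁ = (C_{A,2}/C_{A,1})^-2.
= (0.505/2.76)^(-2) = (0.1830)^(-2) = 29.9.

29.9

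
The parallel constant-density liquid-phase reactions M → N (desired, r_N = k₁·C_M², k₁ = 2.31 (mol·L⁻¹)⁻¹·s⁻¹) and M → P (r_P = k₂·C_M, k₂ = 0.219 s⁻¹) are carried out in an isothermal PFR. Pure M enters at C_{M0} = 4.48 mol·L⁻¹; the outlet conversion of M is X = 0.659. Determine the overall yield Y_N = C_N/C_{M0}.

0.637

C_M = C_{M0}(1−X) = 1.528 mol·L⁻¹.
Along a PFR/batch, dC_P/dC_M = −r_P/(r_N+r_P) = −k₂/(k₂+k₁·C_M).
Integrating from C_{M0} to C_M: C_P = (0.219/2.31)·ln[(0.219+2.31·4.48)/(0.219+2.31·1.53)] = 0.09481·ln(10.57/3.748) = 0.09828 mol·L⁻¹.
Then C_N = (C_{M0}−C_M) − C_P = 2.952 − 0.09828 = 2.854 mol·L⁻¹.
Y_N = C_N/C_{M0} = 2.854/4.48 = 0.637.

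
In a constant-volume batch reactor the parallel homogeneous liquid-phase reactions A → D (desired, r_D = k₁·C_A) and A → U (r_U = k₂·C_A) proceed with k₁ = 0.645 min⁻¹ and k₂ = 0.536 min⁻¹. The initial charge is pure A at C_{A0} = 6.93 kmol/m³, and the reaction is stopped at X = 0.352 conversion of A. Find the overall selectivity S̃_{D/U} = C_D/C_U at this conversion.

C_A = C_{A0}(1−X) = 4.491 kmol/m³.
Both paths are first order in A, so the instantaneous fraction to D is constant: dC_D/d(−C_A) = k₁/(k₁+k₂) = 0.5461.
C_D = 0.5461·(C_{A0}−C_A) = 0.5461×2.439 = 1.33 kmol/m³.
C_U = (C_{A0}−C_A)−C_D = 1.107 kmol/m³; S̃_{D/U} = 1.332/1.107 = 1.20.

1.20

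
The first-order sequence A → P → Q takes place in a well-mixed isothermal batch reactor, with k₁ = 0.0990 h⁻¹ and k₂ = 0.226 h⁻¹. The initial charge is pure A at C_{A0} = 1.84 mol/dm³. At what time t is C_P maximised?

6.50 h

The intermediate peaks when r₁ = r₂, i.e. k₁e^(−k₁t) = k₂e^(−k₂t), giving t_opt = ln(k₂/k₁)/(k₂−k₁).
= ln(0.226/0.0990)/(0.226−0.0990) = ln(2.283)/0.1270 = 0.8254/0.1270 = 6.50 h.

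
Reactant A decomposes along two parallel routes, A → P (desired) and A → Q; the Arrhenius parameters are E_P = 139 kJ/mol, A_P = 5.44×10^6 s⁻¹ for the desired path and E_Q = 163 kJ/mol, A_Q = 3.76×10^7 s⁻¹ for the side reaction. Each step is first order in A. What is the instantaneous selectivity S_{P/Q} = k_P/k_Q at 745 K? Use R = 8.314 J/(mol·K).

Since both paths have the same order in A, the concentration cancels and S_{P/Q} = k_P/k_Q = (A_P/A_Q)·exp[(E_Q−E_P)/(RT)].
(E_Q−E_P)/(RT) = (163−139)×10³/(8.314×745) = 24000/6194 = 3.875.
k_P/k_Q = (5.44×10^6/3.76×10^7)·exp(3.875) = 0.1447 × 48.17 = 6.97.

6.97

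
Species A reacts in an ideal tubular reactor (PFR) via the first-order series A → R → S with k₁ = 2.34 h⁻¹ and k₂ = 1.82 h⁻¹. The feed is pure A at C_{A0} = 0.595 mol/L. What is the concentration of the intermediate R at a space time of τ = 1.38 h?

0.111 mol/L

For first-order series with pure A initially, C_R(τ) = k₁C_{A0}/(k₂−k₁)·(e^(−k₁τ) − e^(−k₂τ)).
e^(−k₁τ) = e^(−2.34×1.38) = e^(−3.229) = 0.03959; e^(−k₂τ) = e^(−2.512) = 0.08114.
C_R = 2.34×0.595/(1.82−2.34) × (0.03959−0.08114) = (-2.678)×(-0.04155) = 0.1112 mol/L.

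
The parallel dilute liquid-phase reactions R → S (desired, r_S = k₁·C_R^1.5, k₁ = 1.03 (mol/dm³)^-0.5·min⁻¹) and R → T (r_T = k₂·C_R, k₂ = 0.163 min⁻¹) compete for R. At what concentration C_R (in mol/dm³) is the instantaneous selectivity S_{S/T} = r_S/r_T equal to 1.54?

S_{S/T} = (k₁/k₂)·C_R^0.5 ⇒ C_R = (S·k₂/k₁)^(2).
= (1.54×0.163/1.03)^(2) = (0.2437)^(2) = 0.0594 mol/dm³.

0.0594 mol/dm³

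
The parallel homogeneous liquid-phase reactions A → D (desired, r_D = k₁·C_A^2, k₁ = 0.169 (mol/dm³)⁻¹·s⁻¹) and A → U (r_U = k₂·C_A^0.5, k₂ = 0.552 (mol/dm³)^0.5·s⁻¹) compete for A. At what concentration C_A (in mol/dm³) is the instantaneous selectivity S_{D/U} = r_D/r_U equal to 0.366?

1.13 mol/dm³

S_{D/U} = (k₁/k₂)·C_A^1.5 ⇒ C_A = (S·k₂/k₁)^(1/1.5).
= (0.366×0.552/0.169)^(0.6667) = (1.195)^(0.6667) = 1.13 mol/dm³.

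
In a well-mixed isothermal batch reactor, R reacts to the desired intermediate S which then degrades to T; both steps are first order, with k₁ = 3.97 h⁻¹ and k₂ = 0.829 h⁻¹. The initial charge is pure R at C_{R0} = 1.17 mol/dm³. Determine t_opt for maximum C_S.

0.499 h

The intermediate peaks when r₁ = r₂, i.e. k₁e^(−k₁t) = k₂e^(−k₂t), giving t_opt = ln(k₂/k₁)/(k₂−k₁).
= ln(0.829/3.97)/(0.829−3.97) = ln(0.2088)/-3.141 = -1.566/-3.141 = 0.499 h.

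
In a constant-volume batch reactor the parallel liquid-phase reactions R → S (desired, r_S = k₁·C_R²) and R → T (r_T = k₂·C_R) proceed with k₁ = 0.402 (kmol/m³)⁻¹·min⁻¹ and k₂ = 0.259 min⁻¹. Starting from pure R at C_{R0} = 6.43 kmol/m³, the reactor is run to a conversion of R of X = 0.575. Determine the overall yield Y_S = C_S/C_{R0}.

C_R = C_{R0}(1−X) = 2.733 kmol/m³.
Along a PFR/batch, dC_T/dC_R = −r_T/(r_S+r_T) = −k₂/(k₂+k₁·C_R).
Integrating from C_{R0} to C_R: C_T = (0.259/0.402)·ln[(0.259+0.402·6.43)/(0.259+0.402·2.73)] = 0.6443·ln(2.844/1.358) = 0.4764 kmol/m³.
Then C_S = (C_{R0}−C_R) − C_T = 3.697 − 0.4764 = 3.221 kmol/m³.
Y_S = C_S/C_{R0} = 3.221/6.43 = 0.501.

0.501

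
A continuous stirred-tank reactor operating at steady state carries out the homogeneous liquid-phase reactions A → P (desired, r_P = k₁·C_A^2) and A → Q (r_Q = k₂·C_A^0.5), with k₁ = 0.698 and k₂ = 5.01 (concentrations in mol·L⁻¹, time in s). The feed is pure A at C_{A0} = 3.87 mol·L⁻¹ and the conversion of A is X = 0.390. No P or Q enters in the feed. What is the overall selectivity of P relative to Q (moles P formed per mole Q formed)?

0.505

Exit C_A = C_{A0}(1−X) = 3.87×0.610 = 2.361 mol·L⁻¹.
Rates in a CSTR are evaluated at the outlet concentration: r_P = 0.698×2.361^2 = 3.890, r_Q = 5.01×2.361^0.5 = 7.698.
Overall selectivity = C_P/C_Q = r_Pτ/(r_Qτ) = r_P/r_Q = 0.505.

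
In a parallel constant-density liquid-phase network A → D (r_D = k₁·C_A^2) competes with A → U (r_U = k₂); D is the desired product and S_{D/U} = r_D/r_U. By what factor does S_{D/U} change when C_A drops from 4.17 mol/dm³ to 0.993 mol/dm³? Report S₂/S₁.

S_{D/U} = (k₁/k₂)·C_A^2, so S₂/S₁ = (C_{A,2}/C_{A,1})^2.
= (0.993/4.17)^2 = (0.2381)^2 = 0.0567.

0.0567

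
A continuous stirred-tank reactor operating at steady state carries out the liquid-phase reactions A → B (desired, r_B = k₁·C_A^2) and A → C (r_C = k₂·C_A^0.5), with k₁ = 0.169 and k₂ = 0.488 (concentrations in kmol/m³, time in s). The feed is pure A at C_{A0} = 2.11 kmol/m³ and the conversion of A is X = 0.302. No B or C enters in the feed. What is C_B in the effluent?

Exit C_A = C_{A0}(1−X) = 2.11×0.698 = 1.473 kmol/m³.
A CSTR operates uniformly at the exit composition, giving r_B = 0.3666 and r_C = 0.5922 (each k·C_A^n at C_A = 1.473).
Fraction of consumed A going to B: r_B/(r_B+r_C) = 0.3823.
C_B = 0.3823·C_{A0}·X = 0.3823×2.11×0.302 = 0.244 kmol/m³.

0.244 kmol/m³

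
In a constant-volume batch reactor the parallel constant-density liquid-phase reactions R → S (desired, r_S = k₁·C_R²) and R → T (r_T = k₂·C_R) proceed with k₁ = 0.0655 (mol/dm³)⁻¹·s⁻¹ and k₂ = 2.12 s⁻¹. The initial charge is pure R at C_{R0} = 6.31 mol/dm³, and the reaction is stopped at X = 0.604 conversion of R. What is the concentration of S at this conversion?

C_R = C_{R0}(1−X) = 2.499 mol/dm³.
Along a PFR/batch, dC_T/dC_R = −r_T/(r_S+r_T) = −k₂/(k₂+k₁·C_R).
Integrating from C_{R0} to C_R: C_T = (2.12/0.0655)·ln[(2.12+0.0655·6.31)/(2.12+0.0655·2.50)] = 32.37·ln(2.533/2.284) = 3.358 mol/dm³.
Then C_S = (C_{R0}−C_R) − C_T = 3.811 − 3.358 = 0.4535 mol/dm³.

0.453 mol/dm³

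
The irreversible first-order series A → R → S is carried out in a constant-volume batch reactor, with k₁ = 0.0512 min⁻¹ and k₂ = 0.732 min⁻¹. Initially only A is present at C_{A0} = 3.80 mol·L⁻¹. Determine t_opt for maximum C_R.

For first-order series the maximum of C_R occurs at t_opt = ln(k₂/k₁)/(k₂−k₁).
= ln(0.732/0.0512)/(0.732−0.0512) = ln(14.30)/0.6808 = 2.660/0.6808 = 3.91 min.

3.91 min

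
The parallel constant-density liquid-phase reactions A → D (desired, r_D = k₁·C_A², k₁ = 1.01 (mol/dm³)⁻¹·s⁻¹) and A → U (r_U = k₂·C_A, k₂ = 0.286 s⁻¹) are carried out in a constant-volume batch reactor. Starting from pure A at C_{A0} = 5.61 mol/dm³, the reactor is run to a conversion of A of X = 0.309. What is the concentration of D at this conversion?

1.63 mol/dm³

C_A = C_{A0}(1−X) = 3.877 mol/dm³.
Along a PFR/batch, dC_U/dC_A = −r_U/(r_D+r_U) = −k₂/(k₂+k₁·C_A).
Integrating from C_{A0} to C_A: C_U = (0.286/1.01)·ln[(0.286+1.01·5.61)/(0.286+1.01·3.88)] = 0.2832·ln(5.952/4.201) = 0.09864 mol/dm³.
Then C_D = (C_{A0}−C_A) − C_U = 1.733 − 0.09864 = 1.635 mol/dm³.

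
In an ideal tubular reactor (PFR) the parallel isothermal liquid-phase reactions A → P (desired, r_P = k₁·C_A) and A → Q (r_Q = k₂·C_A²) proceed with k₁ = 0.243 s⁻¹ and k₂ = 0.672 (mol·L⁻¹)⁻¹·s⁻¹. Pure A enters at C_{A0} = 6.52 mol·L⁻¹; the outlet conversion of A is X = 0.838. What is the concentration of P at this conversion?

0.571 mol·L⁻¹

C_A = C_{A0}(1−X) = 1.056 mol·L⁻¹.
Along a PFR/batch, dC_P/dC_A = −r_P/(r_P+r_Q) = −k₁/(k₁+k₂·C_A).
Integrating from C_{A0} to C_A: C_P = (0.243/0.672)·ln[(0.243+0.672·6.52)/(0.243+0.672·1.06)] = 0.3616·ln(4.624/0.9528) = 0.5712 mol·L⁻¹.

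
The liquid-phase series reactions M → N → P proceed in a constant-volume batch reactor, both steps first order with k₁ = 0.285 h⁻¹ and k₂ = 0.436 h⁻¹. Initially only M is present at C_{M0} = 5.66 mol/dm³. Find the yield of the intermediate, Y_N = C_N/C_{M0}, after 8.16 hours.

0.131

Solving the coupled first-order balances gives C_N(t) = [k₁/(k₂−k₁)]·C_{M0}·(e^(−k₁t) − e^(−k₂t)).
e^(−k₁t) = e^(−0.285×8.16) = e^(−2.326) = 0.09772; e^(−k₂t) = e^(−3.558) = 0.02850.
C_N = 0.285×5.66/(0.436−0.285) × (0.09772−0.02850) = 10.68×0.06922 = 0.7395 mol/dm³.
Y_N = C_N/C_{M0} = 0.7395/5.66 = 0.131.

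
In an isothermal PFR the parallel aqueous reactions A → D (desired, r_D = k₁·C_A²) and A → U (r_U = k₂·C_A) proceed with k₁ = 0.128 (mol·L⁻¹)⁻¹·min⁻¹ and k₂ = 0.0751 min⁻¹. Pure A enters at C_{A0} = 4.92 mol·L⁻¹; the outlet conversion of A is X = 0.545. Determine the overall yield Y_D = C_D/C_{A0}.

0.465

C_A = C_{A0}(1−X) = 2.239 mol·L⁻¹.
Along a PFR/batch, dC_U/dC_A = −r_U/(r_D+r_U) = −k₂/(k₂+k₁·C_A).
Integrating from C_{A0} to C_A: C_U = (0.0751/0.128)·ln[(0.0751+0.128·4.92)/(0.0751+0.128·2.24)] = 0.5867·ln(0.7049/0.3616) = 0.3915 mol·L⁻¹.
Then C_D = (C_{A0}−C_A) − C_U = 2.681 − 0.3915 = 2.290 mol·L⁻¹.
Y_D = C_D/C_{A0} = 2.290/4.92 = 0.465.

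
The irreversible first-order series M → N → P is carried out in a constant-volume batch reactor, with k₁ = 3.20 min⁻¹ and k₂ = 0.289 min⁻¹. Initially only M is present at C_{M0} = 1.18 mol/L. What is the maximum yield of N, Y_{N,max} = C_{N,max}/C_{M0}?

Evaluating C_N at t_opt = ln(k₂/k₁)/(k₂−k₁) gives C_{N,max}/C_{M0} = (k₁/k₂)^[k₂/(k₂−k₁)].
= (3.20/0.289)^(0.289/(0.289−3.20)) = (11.07)^(-0.09928) = 0.7876.

0.788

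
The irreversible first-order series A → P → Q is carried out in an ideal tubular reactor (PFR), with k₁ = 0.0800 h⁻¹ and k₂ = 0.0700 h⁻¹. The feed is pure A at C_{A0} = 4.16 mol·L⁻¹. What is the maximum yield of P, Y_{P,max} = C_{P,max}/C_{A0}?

0.393

Evaluating C_P at τ_opt = ln(k₂/k₁)/(k₂−k₁) gives C_{P,max}/C_{A0} = (k₁/k₂)^[k₂/(k₂−k₁)].
= (0.0800/0.0700)^(0.0700/(0.0700−0.0800)) = (1.143)^(-7.000) = 0.3927.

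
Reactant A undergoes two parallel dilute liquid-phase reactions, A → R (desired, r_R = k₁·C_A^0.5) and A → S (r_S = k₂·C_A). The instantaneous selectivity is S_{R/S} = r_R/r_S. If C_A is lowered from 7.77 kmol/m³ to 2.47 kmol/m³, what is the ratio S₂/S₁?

S_{R/S} = (k₁/k₂)·C_A^-0.5, so S₂/S₁ = (C_{A,2}/C_{A,1})^-0.5.
= (2.47/7.77)^(-0.5) = (0.3179)^(-0.5) = 1.77.

1.77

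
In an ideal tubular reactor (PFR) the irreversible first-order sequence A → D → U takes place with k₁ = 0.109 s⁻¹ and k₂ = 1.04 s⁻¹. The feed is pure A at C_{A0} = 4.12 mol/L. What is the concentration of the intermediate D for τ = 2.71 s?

0.330 mol/L

Solving the coupled first-order balances gives C_D(τ) = [k₁/(k₂−k₁)]·C_{A0}·(e^(−k₁τ) − e^(−k₂τ)).
e^(−k₁τ) = e^(−0.109×2.71) = e^(−0.2954) = 0.7442; e^(−k₂τ) = e^(−2.818) = 0.05970.
C_D = 0.109×4.12/(1.04−0.109) × (0.7442−0.05970) = 0.4824×0.6845 = 0.3302 mol/L.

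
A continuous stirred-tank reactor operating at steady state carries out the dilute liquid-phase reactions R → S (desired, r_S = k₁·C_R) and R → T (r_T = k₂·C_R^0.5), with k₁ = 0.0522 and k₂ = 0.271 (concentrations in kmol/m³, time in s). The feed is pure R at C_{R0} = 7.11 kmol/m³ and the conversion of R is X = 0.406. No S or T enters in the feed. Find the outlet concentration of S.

0.819 kmol/m³

Exit C_R = C_{R0}(1−X) = 7.11×0.594 = 4.223 kmol/m³.
A CSTR operates uniformly at the exit composition, giving r_S = 0.2205 and r_T = 0.5569 (each k·C_R^n at C_R = 4.223).
Fraction of consumed R going to S: r_S/(r_S+r_T) = 0.2836.
C_S = 0.2836·C_{R0}·X = 0.2836×7.11×0.406 = 0.819 kmol/m³.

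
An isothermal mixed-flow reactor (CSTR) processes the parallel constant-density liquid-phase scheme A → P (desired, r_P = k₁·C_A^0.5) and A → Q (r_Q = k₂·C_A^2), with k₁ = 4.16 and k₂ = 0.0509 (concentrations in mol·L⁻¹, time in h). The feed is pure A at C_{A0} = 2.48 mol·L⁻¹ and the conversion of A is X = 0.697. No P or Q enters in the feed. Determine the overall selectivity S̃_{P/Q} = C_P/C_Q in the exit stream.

125

Exit C_A = C_{A0}(1−X) = 2.48×0.303 = 0.7514 mol·L⁻¹.
A CSTR operates uniformly at the exit composition, giving r_P = 3.606 and r_Q = 0.02874 (each k·C_A^n at C_A = 0.7514).
Overall selectivity = C_P/C_Q = r_Pτ/(r_Qτ) = r_P/r_Q = 125.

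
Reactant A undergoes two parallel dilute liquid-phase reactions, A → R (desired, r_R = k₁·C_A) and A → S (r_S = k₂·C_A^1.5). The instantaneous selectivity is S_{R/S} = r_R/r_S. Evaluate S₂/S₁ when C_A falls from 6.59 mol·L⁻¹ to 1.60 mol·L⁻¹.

S_{R/S} = (k₁/k₂)·C_A^-0.5, so S₂/S₁ = (C_{A,2}/C_{A,1})^-0.5.
= (1.60/6.59)^(-0.5) = (0.2428)^(-0.5) = 2.03.

2.03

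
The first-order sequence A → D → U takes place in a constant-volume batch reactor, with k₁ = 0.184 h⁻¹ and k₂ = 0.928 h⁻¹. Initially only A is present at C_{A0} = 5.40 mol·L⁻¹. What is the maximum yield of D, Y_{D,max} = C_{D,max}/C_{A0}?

At the optimum, C_{D,max}/C_{A0} = (k₁/k₂)^[k₂/(k₂−k₁)].
= (0.184/0.928)^(0.928/(0.928−0.184)) = (0.1983)^(1.247) = 0.1329.

0.133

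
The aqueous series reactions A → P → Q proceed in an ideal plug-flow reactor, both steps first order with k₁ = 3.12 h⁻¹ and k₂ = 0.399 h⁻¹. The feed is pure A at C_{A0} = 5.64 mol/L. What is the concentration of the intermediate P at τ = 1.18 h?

Solving the coupled first-order balances gives C_P(τ) = [k₁/(k₂−k₁)]·C_{A0}·(e^(−k₁τ) − e^(−k₂τ)).
e^(−k₁τ) = e^(−3.12×1.18) = e^(−3.682) = 0.02518; e^(−k₂τ) = e^(−0.4708) = 0.6245.
C_P = 3.12×5.64/(0.399−3.12) × (0.02518−0.6245) = (-6.467)×(-0.5993) = 3.876 mol/L.

3.88 mol/L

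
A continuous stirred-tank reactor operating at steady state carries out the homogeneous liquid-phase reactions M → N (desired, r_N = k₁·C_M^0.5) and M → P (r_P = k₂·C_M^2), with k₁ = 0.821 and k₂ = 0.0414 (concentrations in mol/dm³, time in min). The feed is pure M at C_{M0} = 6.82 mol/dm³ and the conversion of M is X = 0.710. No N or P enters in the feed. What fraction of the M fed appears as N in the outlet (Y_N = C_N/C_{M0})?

Exit C_M = C_{M0}(1−X) = 6.82×0.290 = 1.978 mol/dm³.
A CSTR operates uniformly at the exit composition, giving r_N = 1.155 and r_P = 0.1619 (each k·C_M^n at C_M = 1.978).
Fraction of consumed M going to N: r_N/(r_N+r_P) = 0.8770.
C_N = 0.8770·C_{M0}·X = 0.8770×6.82×0.710 = 4.25 mol/dm³; Y_N = C_N/C_{M0} = 0.623.

0.623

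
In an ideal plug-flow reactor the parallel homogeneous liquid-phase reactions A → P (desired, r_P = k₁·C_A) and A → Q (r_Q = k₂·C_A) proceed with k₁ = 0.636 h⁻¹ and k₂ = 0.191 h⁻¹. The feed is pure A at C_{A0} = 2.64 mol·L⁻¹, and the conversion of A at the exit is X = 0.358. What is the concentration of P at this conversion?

C_A = C_{A0}(1−X) = 1.695 mol·L⁻¹.
Both paths are first order in A, so the instantaneous fraction to P is constant: dC_P/d(−C_A) = k₁/(k₁+k₂) = 0.7690.
C_P = 0.7690·(C_{A0}−C_A) = 0.7690×0.9451 = 0.727 mol·L⁻¹.

0.727 mol·L⁻¹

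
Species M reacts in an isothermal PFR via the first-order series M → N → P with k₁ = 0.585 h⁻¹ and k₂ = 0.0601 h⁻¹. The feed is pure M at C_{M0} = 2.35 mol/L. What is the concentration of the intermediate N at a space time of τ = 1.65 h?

The intermediate concentration in a first-order A→B→C sequence is C_N = k₁C_{M0}(e^(−k₁τ) − e^(−k₂τ))/(k₂−k₁).
e^(−k₁τ) = e^(−0.585×1.65) = e^(−0.9652) = 0.3809; e^(−k₂τ) = e^(−0.09916) = 0.9056.
C_N = 0.585×2.35/(0.0601−0.585) × (0.3809−0.9056) = (-2.619)×(-0.5247) = 1.374 mol/L.

1.37 mol/L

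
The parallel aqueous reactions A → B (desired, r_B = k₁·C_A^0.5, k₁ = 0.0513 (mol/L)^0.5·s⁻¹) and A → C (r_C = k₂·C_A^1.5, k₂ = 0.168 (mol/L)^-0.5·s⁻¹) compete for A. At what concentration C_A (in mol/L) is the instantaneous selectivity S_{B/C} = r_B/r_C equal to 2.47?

0.124 mol/L

S_{B/C} = (k₁/k₂)·C_A⁻¹ ⇒ C_A = (S·k₂/k₁)^(-1).
= (2.47×0.168/0.0513)^(-1) = (8.089)^(-1) = 0.124 mol/L.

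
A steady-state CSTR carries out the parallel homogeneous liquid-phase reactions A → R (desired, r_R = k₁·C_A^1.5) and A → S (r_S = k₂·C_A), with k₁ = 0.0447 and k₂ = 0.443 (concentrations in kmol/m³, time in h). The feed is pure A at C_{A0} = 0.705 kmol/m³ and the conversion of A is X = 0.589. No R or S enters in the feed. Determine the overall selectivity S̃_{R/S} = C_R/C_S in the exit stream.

0.0543

Exit C_A = C_{A0}(1−X) = 0.705×0.411 = 0.2898 kmol/m³.
Rates in a CSTR are evaluated at the outlet concentration: r_R = 0.0447×0.2898^1.5 = 0.006972, r_S = 0.443×0.2898 = 0.1284.
Overall selectivity = C_R/C_S = r_Rτ/(r_Sτ) = r_R/r_S = 0.0543.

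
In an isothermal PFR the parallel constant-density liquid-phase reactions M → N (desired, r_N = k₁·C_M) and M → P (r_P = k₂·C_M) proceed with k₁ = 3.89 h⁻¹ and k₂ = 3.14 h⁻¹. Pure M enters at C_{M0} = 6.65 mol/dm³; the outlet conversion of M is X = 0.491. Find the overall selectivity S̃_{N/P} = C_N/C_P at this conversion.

1.24

C_M = C_{M0}(1−X) = 3.385 mol/dm³.
Both paths are first order in M, so the instantaneous fraction to N is constant: dC_N/d(−C_M) = k₁/(k₁+k₂) = 0.5533.
C_N = 0.5533·(C_{M0}−C_M) = 0.5533×3.265 = 1.81 mol/dm³.
C_P = (C_{M0}−C_M)−C_N = 1.458 mol/dm³; S̃_{N/P} = 1.807/1.458 = 1.24.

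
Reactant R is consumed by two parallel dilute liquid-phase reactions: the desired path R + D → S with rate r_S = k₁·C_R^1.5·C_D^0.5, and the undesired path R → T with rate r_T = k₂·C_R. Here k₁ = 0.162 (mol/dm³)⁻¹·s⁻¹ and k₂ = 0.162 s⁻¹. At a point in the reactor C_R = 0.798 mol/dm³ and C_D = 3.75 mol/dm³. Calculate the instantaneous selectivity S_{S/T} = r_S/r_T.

S_{S/T} = r_S/r_T = (k₁·C_R^1.5·C_D^0.5)/(k₂·C_R) = (k₁/k₂)·C_R^0.5·C_D^0.5.
= (0.162×0.7980^1.5×3.750^0.5) / (0.162×0.7980) = 0.2236/0.1293 = 1.73.
Since the desired path is higher order in R, keeping C_R high (PFR or concentrated feed) favours S.

1.73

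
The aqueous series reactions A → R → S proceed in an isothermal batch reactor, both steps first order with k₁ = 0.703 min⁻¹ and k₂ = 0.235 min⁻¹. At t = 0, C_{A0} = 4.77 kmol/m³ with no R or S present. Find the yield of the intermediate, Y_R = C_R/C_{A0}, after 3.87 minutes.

For first-order series with pure A initially, C_R(t) = k₁C_{A0}/(k₂−k₁)·(e^(−k₁t) − e^(−k₂t)).
e^(−k₁t) = e^(−0.703×3.87) = e^(−2.721) = 0.06583; e^(−k₂t) = e^(−0.9094) = 0.4027.
C_R = 0.703×4.77/(0.235−0.703) × (0.06583−0.4027) = (-7.165)×(-0.3369) = 2.414 kmol/m³.
Y_R = C_R/C_{A0} = 2.414/4.77 = 0.506.

0.506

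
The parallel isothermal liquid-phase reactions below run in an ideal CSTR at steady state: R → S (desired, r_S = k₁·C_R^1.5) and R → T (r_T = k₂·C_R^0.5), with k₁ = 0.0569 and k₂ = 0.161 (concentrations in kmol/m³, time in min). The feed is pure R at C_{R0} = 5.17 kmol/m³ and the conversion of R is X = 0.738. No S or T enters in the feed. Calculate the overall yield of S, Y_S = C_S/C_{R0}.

Exit C_R = C_{R0}(1−X) = 5.17×0.262 = 1.355 kmol/m³.
In a CSTR the entire volume is at exit conditions, so r_S = 0.0569×1.355^1.5 = 0.08970 and r_T = 0.161×1.355^0.5 = 0.1874.
Fraction of consumed R going to S: r_S/(r_S+r_T) = 0.3237.
C_S = 0.3237·C_{R0}·X = 0.3237×5.17×0.738 = 1.24 kmol/m³; Y_S = C_S/C_{R0} = 0.239.

0.239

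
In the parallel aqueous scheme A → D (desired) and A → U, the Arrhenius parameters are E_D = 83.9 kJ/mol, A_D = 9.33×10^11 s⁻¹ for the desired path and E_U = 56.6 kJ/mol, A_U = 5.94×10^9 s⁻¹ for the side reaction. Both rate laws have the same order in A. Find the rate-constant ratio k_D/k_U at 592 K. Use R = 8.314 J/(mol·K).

k_D/k_U = (A_D/A_U)·exp[−(E_D−E_U)/(RT)] = (A_D/A_U)·exp[(E_U−E_D)/(RT)].
(E_U−E_D)/(RT) = (56.6−83.9)×10³/(8.314×592) = -27300/4922 = -5.547.
k_D/k_U = (9.33×10^11/5.94×10^9)·exp(-5.547) = 157.1 × 0.003900 = 0.613.

0.613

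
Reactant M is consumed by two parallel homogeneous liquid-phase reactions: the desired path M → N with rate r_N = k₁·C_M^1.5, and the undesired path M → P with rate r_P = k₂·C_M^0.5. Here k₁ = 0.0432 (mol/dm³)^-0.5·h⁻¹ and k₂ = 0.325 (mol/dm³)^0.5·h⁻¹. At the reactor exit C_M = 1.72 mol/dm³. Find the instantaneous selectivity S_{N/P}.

0.229

S_{N/P} = r_N/r_P = (k₁·C_M^1.5)/(k₂·C_M^0.5) = (k₁/k₂)·C_M.
= (0.0432×1.720^1.5) / (0.325×1.720^0.5) = 0.09745/0.4262 = 0.229.
Since the desired path is higher order in M, keeping C_M high (PFR or concentrated feed) favours N.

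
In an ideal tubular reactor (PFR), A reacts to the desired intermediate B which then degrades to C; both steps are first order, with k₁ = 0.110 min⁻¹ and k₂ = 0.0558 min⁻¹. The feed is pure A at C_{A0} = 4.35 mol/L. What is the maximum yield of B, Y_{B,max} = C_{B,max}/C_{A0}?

0.497

At the optimum, C_{B,max}/C_{A0} = (k₁/k₂)^[k₂/(k₂−k₁)].
= (0.110/0.0558)^(0.0558/(0.0558−0.110)) = (1.971)^(-1.030) = 0.4972.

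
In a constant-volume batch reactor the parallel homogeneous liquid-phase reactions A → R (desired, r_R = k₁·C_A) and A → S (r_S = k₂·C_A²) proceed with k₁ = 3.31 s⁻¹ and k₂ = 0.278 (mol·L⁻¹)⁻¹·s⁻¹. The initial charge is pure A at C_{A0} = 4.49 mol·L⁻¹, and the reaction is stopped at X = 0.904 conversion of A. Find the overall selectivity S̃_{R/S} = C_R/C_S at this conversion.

5.04

C_A = C_{A0}(1−X) = 0.4310 mol·L⁻¹.
Along a PFR/batch, dC_R/dC_A = −r_R/(r_R+r_S) = −k₁/(k₁+k₂·C_A).
Integrating from C_{A0} to C_A: C_R = (3.31/0.278)·ln[(3.31+0.278·4.49)/(3.31+0.278·0.431)] = 11.91·ln(4.558/3.430) = 3.386 mol·L⁻¹.
C_S = (C_{A0}−C_A)−C_R = 0.6725 mol·L⁻¹; S̃_{R/S} = 3.386/0.6725 = 5.04.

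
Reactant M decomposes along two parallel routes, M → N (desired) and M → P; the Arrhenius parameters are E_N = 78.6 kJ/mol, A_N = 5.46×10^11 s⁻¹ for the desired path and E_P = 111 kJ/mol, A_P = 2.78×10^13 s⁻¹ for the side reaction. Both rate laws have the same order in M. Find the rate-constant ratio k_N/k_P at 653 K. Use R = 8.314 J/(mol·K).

Since both paths have the same order in M, the concentration cancels and S_{N/P} = k_N/k_P = (A_N/A_P)·exp[(E_P−E_N)/(RT)].
(E_P−E_N)/(RT) = (111−78.6)×10³/(8.314×653) = 32400/5429 = 5.968.
k_N/k_P = (5.46×10^11/2.78×10^13)·exp(5.968) = 0.01964 × 390.7 = 7.67.

7.67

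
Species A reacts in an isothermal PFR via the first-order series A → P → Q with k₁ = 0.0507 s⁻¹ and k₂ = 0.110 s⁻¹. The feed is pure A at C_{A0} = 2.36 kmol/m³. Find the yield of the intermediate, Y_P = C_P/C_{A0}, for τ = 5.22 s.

0.175

Solving the coupled first-order balances gives C_P(τ) = [k₁/(k₂−k₁)]·C_{A0}·(e^(−k₁τ) − e^(−k₂τ)).
e^(−k₁τ) = e^(−0.0507×5.22) = e^(−0.2647) = 0.7675; e^(−k₂τ) = e^(−0.5742) = 0.5632.
C_P = 0.0507×2.36/(0.110−0.0507) × (0.7675−0.5632) = 2.018×0.2043 = 0.4123 kmol/m³.
Y_P = C_P/C_{A0} = 0.4123/2.36 = 0.175.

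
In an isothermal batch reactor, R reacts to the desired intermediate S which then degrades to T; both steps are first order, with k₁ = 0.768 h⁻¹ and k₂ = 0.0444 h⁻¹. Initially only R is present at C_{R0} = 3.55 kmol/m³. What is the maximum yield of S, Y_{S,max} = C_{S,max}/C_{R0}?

0.840

At the optimum, C_{S,max}/C_{R0} = (k₁/k₂)^[k₂/(k₂−k₁)].
= (0.768/0.0444)^(0.0444/(0.0444−0.768)) = (17.30)^(-0.06136) = 0.8395.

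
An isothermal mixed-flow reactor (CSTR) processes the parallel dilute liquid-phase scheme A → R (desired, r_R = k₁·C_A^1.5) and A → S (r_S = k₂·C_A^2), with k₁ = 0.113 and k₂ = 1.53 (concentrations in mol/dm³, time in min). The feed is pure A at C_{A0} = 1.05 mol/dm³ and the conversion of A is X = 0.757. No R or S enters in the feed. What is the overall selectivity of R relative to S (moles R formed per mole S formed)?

Exit C_A = C_{A0}(1−X) = 1.05×0.243 = 0.2551 mol/dm³.
A CSTR operates uniformly at the exit composition, giving r_R = 0.01456 and r_S = 0.09961 (each k·C_A^n at C_A = 0.2551).
Overall selectivity = C_R/C_S = r_Rτ/(r_Sτ) = r_R/r_S = 0.146.

0.146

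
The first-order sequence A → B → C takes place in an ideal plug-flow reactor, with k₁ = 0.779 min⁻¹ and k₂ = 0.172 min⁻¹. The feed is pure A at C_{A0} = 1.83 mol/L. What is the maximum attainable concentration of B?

At the optimum, C_{B,max}/C_{A0} = (k₁/k₂)^[k₂/(k₂−k₁)].
= (0.779/0.172)^(0.172/(0.172−0.779)) = (4.529)^(-0.2834) = 0.6518.
C_{B,max} = 0.6518×1.83 = 1.19 mol/L.

1.19 mol/L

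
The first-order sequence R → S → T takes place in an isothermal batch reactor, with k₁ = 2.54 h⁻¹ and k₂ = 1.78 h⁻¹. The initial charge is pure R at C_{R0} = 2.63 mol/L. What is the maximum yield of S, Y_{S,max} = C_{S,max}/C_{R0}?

0.435

Evaluating C_S at t_opt = ln(k₂/k₁)/(k₂−k₁) gives C_{S,max}/C_{R0} = (k₁/k₂)^[k₂/(k₂−k₁)].
= (2.54/1.78)^(1.78/(1.78−2.54)) = (1.427)^(-2.342) = 0.4349.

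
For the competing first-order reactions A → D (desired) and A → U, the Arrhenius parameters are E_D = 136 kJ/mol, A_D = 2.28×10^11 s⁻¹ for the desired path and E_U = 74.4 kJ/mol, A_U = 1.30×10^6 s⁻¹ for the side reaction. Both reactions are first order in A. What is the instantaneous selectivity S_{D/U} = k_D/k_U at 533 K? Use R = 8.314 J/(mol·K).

Since both paths have the same order in A, the concentration cancels and S_{D/U} = k_D/k_U = (A_D/A_U)·exp[(E_U−E_D)/(RT)].
(E_U−E_D)/(RT) = (74.4−136)×10³/(8.314×533) = -61600/4431 = -13.90.
k_D/k_U = (2.28×10^11/1.30×10^6)·exp(-13.90) = 1.754×10^5 × 9.181×10^-7 = 0.161.
Since E_D > E_U, raising the temperature improves selectivity toward D.

0.161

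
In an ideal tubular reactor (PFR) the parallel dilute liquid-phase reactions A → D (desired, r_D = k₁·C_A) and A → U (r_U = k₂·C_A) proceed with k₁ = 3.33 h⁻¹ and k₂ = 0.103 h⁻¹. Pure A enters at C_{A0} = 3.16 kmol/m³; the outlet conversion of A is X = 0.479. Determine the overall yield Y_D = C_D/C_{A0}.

C_A = C_{A0}(1−X) = 1.646 kmol/m³.
Both paths are first order in A, so the instantaneous fraction to D is constant: dC_D/d(−C_A) = k₁/(k₁+k₂) = 0.9700.
C_D = 0.9700·(C_{A0}−C_A) = 0.9700×1.514 = 1.47 kmol/m³.
Y_D = C_D/C_{A0} = 1.468/3.16 = 0.465.

0.465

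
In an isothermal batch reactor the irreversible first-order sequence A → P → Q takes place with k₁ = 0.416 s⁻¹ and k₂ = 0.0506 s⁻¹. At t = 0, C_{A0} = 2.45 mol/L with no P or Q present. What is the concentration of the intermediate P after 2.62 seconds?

1.51 mol/L

For first-order series with pure A initially, C_P(t) = k₁C_{A0}/(k₂−k₁)·(e^(−k₁t) − e^(−k₂t)).
e^(−k₁t) = e^(−0.416×2.62) = e^(−1.090) = 0.3362; e^(−k₂t) = e^(−0.1326) = 0.8758.
C_P = 0.416×2.45/(0.0506−0.416) × (0.3362−0.8758) = (-2.789)×(-0.5396) = 1.505 mol/L.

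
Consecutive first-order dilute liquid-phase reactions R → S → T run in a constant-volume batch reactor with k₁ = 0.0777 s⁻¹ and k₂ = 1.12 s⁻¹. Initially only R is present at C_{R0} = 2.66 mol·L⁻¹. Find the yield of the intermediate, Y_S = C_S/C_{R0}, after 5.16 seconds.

The intermediate concentration in a first-order A→B→C sequence is C_S = k₁C_{R0}(e^(−k₁t) − e^(−k₂t))/(k₂−k₁).
e^(−k₁t) = e^(−0.0777×5.16) = e^(−0.4009) = 0.6697; e^(−k₂t) = e^(−5.779) = 0.003091.
C_S = 0.0777×2.66/(1.12−0.0777) × (0.6697−0.003091) = 0.1983×0.6666 = 0.1322 mol·L⁻¹.
Y_S = C_S/C_{R0} = 0.1322/2.66 = 0.0497.

0.0497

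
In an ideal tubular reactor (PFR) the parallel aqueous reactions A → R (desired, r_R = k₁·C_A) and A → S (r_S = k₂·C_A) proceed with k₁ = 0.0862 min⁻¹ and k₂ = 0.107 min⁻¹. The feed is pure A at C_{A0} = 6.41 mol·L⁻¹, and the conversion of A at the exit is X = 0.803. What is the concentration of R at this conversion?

2.30 mol·L⁻¹

C_A = C_{A0}(1−X) = 1.263 mol·L⁻¹.
Both paths are first order in A, so the instantaneous fraction to R is constant: dC_R/d(−C_A) = k₁/(k₁+k₂) = 0.4462.
C_R = 0.4462·(C_{A0}−C_A) = 0.4462×5.147 = 2.30 mol·L⁻¹.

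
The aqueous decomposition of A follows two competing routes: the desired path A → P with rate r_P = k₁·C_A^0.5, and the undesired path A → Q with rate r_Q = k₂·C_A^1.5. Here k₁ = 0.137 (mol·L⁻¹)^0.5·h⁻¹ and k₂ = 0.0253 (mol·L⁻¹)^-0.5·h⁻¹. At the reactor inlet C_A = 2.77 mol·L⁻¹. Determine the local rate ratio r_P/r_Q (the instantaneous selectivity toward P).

1.95

S_{P/Q} = r_P/r_Q = (k₁·C_A^0.5)/(k₂·C_A^1.5) = (k₁/k₂)·C_A⁻¹.
= (0.137×2.770^0.5) / (0.0253×2.770^1.5) = 0.2280/0.1166 = 1.95.
The undesired path is higher order in A, so low C_A (CSTR or dilute feed) favours P.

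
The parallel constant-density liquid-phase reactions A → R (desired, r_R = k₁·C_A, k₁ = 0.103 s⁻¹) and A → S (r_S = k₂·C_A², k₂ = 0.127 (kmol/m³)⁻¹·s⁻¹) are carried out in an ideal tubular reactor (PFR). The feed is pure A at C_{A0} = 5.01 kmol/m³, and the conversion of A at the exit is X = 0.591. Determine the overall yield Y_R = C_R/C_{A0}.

0.115

C_A = C_{A0}(1−X) = 2.049 kmol/m³.
Along a PFR/batch, dC_R/dC_A = −r_R/(r_R+r_S) = −k₁/(k₁+k₂·C_A).
Integrating from C_{A0} to C_A: C_R = (0.103/0.127)·ln[(0.103+0.127·5.01)/(0.103+0.127·2.05)] = 0.8110·ln(0.7393/0.3632) = 0.5763 kmol/m³.
Y_R = C_R/C_{A0} = 0.5763/5.01 = 0.115.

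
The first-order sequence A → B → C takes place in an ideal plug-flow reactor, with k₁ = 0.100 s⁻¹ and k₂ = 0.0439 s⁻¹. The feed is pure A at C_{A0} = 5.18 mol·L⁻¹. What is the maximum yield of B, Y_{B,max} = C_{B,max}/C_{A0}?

0.525

At the optimum, C_{B,max}/C_{A0} = (k₁/k₂)^[k₂/(k₂−k₁)].
= (0.100/0.0439)^(0.0439/(0.0439−0.100)) = (2.278)^(-0.7825) = 0.5251.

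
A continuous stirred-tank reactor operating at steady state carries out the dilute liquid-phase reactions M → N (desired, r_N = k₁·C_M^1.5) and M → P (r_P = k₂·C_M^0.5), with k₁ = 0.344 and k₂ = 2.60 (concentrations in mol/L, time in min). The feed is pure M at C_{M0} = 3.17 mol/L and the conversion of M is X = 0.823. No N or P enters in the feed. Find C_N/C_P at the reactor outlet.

Exit C_M = C_{M0}(1−X) = 3.17×0.177 = 0.5611 mol/L.
A CSTR operates uniformly at the exit composition, giving r_N = 0.1446 and r_P = 1.948 (each k·C_M^n at C_M = 0.5611).
Overall selectivity = C_N/C_P = r_Nτ/(r_Pτ) = r_N/r_P = 0.0742.

0.0742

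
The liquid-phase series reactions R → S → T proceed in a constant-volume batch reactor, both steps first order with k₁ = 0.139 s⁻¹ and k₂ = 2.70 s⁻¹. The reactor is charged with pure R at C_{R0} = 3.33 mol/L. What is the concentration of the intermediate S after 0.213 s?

0.0738 mol/L

For first-order series with pure R initially, C_S(t) = k₁C_{R0}/(k₂−k₁)·(e^(−k₁t) − e^(−k₂t)).
e^(−k₁t) = e^(−0.139×0.213) = e^(−0.02961) = 0.9708; e^(−k₂t) = e^(−0.5751) = 0.5626.
C_S = 0.139×3.33/(2.70−0.139) × (0.9708−0.5626) = 0.1807×0.4082 = 0.07377 mol/L.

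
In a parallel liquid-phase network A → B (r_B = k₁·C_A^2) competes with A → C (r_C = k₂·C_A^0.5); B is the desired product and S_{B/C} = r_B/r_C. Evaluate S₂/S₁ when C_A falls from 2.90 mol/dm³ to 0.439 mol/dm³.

S_{B/C} = (k₁/k₂)·C_A^1.5, so S₂/S₁ = (C_{A,2}/C_{A,1})^1.5.
= (0.439/2.90)^1.5 = (0.1514)^1.5 = 0.0589.
Selectivity toward B falls as C_A falls — high-concentration operation is favoured.

0.0589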